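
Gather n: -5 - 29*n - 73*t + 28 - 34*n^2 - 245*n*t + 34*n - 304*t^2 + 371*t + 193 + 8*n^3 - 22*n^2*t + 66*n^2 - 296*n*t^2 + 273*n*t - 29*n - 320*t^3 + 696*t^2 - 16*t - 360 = 8*n^3 + n^2*(32 - 22*t) + n*(-296*t^2 + 28*t - 24) - 320*t^3 + 392*t^2 + 282*t - 144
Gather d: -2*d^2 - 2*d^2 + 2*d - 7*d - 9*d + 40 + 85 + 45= -4*d^2 - 14*d + 170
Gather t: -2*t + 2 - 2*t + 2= 4 - 4*t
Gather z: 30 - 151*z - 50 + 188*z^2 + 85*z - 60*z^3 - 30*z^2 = -60*z^3 + 158*z^2 - 66*z - 20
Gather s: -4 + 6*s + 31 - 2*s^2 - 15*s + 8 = -2*s^2 - 9*s + 35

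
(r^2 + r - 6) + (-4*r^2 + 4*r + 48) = -3*r^2 + 5*r + 42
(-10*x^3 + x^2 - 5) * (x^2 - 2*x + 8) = -10*x^5 + 21*x^4 - 82*x^3 + 3*x^2 + 10*x - 40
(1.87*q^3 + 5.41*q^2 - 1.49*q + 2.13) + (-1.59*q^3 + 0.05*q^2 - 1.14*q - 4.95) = 0.28*q^3 + 5.46*q^2 - 2.63*q - 2.82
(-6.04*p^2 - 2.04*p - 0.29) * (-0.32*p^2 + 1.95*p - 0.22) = 1.9328*p^4 - 11.1252*p^3 - 2.5564*p^2 - 0.1167*p + 0.0638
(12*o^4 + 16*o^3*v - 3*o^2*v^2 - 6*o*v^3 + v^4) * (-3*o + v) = -36*o^5 - 36*o^4*v + 25*o^3*v^2 + 15*o^2*v^3 - 9*o*v^4 + v^5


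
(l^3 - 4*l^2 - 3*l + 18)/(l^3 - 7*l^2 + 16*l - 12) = (l^2 - l - 6)/(l^2 - 4*l + 4)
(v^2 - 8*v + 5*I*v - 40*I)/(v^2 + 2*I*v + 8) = (v^2 + v*(-8 + 5*I) - 40*I)/(v^2 + 2*I*v + 8)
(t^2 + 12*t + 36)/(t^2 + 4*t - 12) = (t + 6)/(t - 2)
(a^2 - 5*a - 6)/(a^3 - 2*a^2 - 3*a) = (a - 6)/(a*(a - 3))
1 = 1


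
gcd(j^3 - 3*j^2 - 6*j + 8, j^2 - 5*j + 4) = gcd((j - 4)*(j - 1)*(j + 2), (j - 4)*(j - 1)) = j^2 - 5*j + 4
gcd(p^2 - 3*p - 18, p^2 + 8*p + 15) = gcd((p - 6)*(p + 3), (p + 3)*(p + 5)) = p + 3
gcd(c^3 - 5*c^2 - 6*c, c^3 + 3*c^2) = c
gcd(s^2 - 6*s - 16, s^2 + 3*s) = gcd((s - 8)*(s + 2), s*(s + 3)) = 1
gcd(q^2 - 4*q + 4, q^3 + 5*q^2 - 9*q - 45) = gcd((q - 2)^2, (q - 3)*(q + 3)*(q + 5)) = 1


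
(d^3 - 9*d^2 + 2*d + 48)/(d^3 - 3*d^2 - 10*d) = (d^2 - 11*d + 24)/(d*(d - 5))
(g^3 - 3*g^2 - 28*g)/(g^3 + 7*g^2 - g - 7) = g*(g^2 - 3*g - 28)/(g^3 + 7*g^2 - g - 7)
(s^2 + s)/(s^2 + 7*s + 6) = s/(s + 6)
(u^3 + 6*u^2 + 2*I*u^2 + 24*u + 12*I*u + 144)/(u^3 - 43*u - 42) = (u^2 + 2*I*u + 24)/(u^2 - 6*u - 7)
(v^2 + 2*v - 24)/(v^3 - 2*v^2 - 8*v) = (v + 6)/(v*(v + 2))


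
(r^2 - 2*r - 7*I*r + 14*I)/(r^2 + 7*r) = (r^2 - 2*r - 7*I*r + 14*I)/(r*(r + 7))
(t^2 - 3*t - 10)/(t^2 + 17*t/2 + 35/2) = 2*(t^2 - 3*t - 10)/(2*t^2 + 17*t + 35)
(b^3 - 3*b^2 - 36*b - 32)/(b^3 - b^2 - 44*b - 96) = (b + 1)/(b + 3)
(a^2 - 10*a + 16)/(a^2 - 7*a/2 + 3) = 2*(a - 8)/(2*a - 3)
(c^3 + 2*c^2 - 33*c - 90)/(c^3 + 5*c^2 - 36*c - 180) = (c + 3)/(c + 6)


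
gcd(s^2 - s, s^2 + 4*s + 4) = 1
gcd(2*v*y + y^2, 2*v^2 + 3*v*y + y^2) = 2*v + y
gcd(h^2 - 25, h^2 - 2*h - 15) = h - 5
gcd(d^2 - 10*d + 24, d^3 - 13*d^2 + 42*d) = d - 6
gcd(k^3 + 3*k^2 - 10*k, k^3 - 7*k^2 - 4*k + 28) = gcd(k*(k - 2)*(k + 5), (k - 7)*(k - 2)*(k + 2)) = k - 2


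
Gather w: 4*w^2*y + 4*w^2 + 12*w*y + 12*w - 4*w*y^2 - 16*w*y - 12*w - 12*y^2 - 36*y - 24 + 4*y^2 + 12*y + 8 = w^2*(4*y + 4) + w*(-4*y^2 - 4*y) - 8*y^2 - 24*y - 16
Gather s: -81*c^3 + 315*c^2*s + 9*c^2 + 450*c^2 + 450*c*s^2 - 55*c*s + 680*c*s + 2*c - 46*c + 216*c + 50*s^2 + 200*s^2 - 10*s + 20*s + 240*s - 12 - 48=-81*c^3 + 459*c^2 + 172*c + s^2*(450*c + 250) + s*(315*c^2 + 625*c + 250) - 60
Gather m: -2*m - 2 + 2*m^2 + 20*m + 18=2*m^2 + 18*m + 16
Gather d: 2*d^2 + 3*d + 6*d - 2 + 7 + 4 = 2*d^2 + 9*d + 9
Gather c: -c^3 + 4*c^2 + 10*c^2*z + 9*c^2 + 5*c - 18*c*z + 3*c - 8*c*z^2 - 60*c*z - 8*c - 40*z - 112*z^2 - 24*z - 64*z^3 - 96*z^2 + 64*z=-c^3 + c^2*(10*z + 13) + c*(-8*z^2 - 78*z) - 64*z^3 - 208*z^2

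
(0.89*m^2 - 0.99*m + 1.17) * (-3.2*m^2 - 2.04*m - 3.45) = -2.848*m^4 + 1.3524*m^3 - 4.7949*m^2 + 1.0287*m - 4.0365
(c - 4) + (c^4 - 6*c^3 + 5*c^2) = c^4 - 6*c^3 + 5*c^2 + c - 4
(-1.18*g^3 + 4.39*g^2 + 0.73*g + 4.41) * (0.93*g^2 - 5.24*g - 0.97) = -1.0974*g^5 + 10.2659*g^4 - 21.1801*g^3 - 3.9822*g^2 - 23.8165*g - 4.2777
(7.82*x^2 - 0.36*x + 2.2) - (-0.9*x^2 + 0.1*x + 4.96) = 8.72*x^2 - 0.46*x - 2.76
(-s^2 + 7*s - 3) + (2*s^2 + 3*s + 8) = s^2 + 10*s + 5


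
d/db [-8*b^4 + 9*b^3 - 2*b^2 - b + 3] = -32*b^3 + 27*b^2 - 4*b - 1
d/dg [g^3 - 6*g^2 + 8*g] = 3*g^2 - 12*g + 8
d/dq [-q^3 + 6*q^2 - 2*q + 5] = -3*q^2 + 12*q - 2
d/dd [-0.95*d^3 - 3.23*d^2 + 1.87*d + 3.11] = -2.85*d^2 - 6.46*d + 1.87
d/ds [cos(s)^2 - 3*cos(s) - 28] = (3 - 2*cos(s))*sin(s)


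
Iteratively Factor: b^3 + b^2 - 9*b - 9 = (b + 3)*(b^2 - 2*b - 3) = (b + 1)*(b + 3)*(b - 3)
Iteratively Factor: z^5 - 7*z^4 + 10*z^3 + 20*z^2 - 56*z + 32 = (z - 1)*(z^4 - 6*z^3 + 4*z^2 + 24*z - 32) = (z - 1)*(z + 2)*(z^3 - 8*z^2 + 20*z - 16) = (z - 2)*(z - 1)*(z + 2)*(z^2 - 6*z + 8) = (z - 2)^2*(z - 1)*(z + 2)*(z - 4)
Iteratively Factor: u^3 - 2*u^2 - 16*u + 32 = (u + 4)*(u^2 - 6*u + 8) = (u - 4)*(u + 4)*(u - 2)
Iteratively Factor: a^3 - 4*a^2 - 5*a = (a)*(a^2 - 4*a - 5) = a*(a - 5)*(a + 1)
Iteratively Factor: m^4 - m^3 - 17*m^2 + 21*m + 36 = (m - 3)*(m^3 + 2*m^2 - 11*m - 12) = (m - 3)*(m + 1)*(m^2 + m - 12) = (m - 3)^2*(m + 1)*(m + 4)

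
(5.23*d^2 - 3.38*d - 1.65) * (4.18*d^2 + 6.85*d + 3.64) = 21.8614*d^4 + 21.6971*d^3 - 11.0128*d^2 - 23.6057*d - 6.006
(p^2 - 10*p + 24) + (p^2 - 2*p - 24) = 2*p^2 - 12*p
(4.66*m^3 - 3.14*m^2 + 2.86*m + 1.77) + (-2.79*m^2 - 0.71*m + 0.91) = 4.66*m^3 - 5.93*m^2 + 2.15*m + 2.68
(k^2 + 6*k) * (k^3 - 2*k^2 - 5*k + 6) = k^5 + 4*k^4 - 17*k^3 - 24*k^2 + 36*k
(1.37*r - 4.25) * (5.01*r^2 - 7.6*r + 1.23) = 6.8637*r^3 - 31.7045*r^2 + 33.9851*r - 5.2275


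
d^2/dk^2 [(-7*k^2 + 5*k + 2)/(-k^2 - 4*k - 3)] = 2*(-33*k^3 - 69*k^2 + 21*k + 97)/(k^6 + 12*k^5 + 57*k^4 + 136*k^3 + 171*k^2 + 108*k + 27)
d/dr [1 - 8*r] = -8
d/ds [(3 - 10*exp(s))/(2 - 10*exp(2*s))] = 5*(-(10*exp(s) - 3)*exp(s) + 5*exp(2*s) - 1)*exp(s)/(5*exp(2*s) - 1)^2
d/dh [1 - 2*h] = -2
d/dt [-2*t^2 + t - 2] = 1 - 4*t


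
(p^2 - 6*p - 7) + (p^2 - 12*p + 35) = 2*p^2 - 18*p + 28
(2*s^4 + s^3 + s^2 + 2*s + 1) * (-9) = -18*s^4 - 9*s^3 - 9*s^2 - 18*s - 9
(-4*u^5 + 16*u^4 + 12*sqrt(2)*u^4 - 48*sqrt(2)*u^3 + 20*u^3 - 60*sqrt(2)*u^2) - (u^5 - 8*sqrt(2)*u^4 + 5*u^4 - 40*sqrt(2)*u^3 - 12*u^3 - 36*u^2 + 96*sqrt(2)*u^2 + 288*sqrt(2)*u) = -5*u^5 + 11*u^4 + 20*sqrt(2)*u^4 - 8*sqrt(2)*u^3 + 32*u^3 - 156*sqrt(2)*u^2 + 36*u^2 - 288*sqrt(2)*u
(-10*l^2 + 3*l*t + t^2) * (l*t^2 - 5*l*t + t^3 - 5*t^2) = -10*l^3*t^2 + 50*l^3*t - 7*l^2*t^3 + 35*l^2*t^2 + 4*l*t^4 - 20*l*t^3 + t^5 - 5*t^4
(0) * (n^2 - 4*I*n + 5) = 0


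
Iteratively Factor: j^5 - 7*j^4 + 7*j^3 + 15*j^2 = (j + 1)*(j^4 - 8*j^3 + 15*j^2) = j*(j + 1)*(j^3 - 8*j^2 + 15*j) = j*(j - 5)*(j + 1)*(j^2 - 3*j) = j^2*(j - 5)*(j + 1)*(j - 3)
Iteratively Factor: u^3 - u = (u)*(u^2 - 1) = u*(u + 1)*(u - 1)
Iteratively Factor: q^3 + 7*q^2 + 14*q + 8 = (q + 2)*(q^2 + 5*q + 4) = (q + 1)*(q + 2)*(q + 4)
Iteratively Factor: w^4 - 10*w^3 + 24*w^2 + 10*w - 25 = (w + 1)*(w^3 - 11*w^2 + 35*w - 25) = (w - 5)*(w + 1)*(w^2 - 6*w + 5) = (w - 5)*(w - 1)*(w + 1)*(w - 5)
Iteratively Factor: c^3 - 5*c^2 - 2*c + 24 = (c + 2)*(c^2 - 7*c + 12) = (c - 4)*(c + 2)*(c - 3)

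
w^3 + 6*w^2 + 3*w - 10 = (w - 1)*(w + 2)*(w + 5)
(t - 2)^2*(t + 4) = t^3 - 12*t + 16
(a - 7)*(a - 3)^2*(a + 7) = a^4 - 6*a^3 - 40*a^2 + 294*a - 441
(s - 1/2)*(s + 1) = s^2 + s/2 - 1/2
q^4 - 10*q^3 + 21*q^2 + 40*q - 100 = (q - 5)^2*(q - 2)*(q + 2)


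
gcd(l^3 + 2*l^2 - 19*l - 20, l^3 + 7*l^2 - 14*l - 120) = l^2 + l - 20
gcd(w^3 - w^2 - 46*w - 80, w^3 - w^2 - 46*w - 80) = w^3 - w^2 - 46*w - 80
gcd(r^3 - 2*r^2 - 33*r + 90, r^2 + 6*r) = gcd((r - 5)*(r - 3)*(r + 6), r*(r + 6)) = r + 6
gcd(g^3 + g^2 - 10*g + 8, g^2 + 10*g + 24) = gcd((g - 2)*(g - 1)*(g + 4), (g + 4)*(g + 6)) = g + 4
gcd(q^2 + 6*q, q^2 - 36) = q + 6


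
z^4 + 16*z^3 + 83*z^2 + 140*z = z*(z + 4)*(z + 5)*(z + 7)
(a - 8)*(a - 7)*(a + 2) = a^3 - 13*a^2 + 26*a + 112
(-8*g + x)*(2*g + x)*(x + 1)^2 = -16*g^2*x^2 - 32*g^2*x - 16*g^2 - 6*g*x^3 - 12*g*x^2 - 6*g*x + x^4 + 2*x^3 + x^2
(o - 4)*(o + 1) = o^2 - 3*o - 4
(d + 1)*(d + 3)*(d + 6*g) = d^3 + 6*d^2*g + 4*d^2 + 24*d*g + 3*d + 18*g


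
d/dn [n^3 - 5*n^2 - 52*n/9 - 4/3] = 3*n^2 - 10*n - 52/9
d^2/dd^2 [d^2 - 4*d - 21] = 2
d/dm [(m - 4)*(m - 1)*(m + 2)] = 3*m^2 - 6*m - 6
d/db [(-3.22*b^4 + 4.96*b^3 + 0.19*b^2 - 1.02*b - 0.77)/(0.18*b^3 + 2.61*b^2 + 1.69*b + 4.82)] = (-0.5796*b^6 - 16.8084*b^5 - 3.414*b^4 - 44.9496*b^3 + 75.1207*b^2 + 5.851*b - 3.6151)/(0.0324*b^6 + 0.9396*b^5 + 7.4205*b^4 + 10.557*b^3 + 28.0165*b^2 + 16.2916*b + 23.2324)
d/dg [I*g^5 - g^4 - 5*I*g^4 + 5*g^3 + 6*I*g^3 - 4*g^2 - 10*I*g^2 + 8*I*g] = 5*I*g^4 + g^3*(-4 - 20*I) + g^2*(15 + 18*I) + g*(-8 - 20*I) + 8*I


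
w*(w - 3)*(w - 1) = w^3 - 4*w^2 + 3*w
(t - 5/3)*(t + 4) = t^2 + 7*t/3 - 20/3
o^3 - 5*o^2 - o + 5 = (o - 5)*(o - 1)*(o + 1)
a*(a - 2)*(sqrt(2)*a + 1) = sqrt(2)*a^3 - 2*sqrt(2)*a^2 + a^2 - 2*a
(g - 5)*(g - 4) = g^2 - 9*g + 20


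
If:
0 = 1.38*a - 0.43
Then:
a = 0.31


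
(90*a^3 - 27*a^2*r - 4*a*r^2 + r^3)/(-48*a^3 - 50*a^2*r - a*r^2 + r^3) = (-90*a^3 + 27*a^2*r + 4*a*r^2 - r^3)/(48*a^3 + 50*a^2*r + a*r^2 - r^3)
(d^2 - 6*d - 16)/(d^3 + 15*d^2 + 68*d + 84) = (d - 8)/(d^2 + 13*d + 42)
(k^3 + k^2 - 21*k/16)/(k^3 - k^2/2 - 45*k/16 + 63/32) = 2*k/(2*k - 3)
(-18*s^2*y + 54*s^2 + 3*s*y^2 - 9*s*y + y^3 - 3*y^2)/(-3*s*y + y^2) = 6*s - 18*s/y + y - 3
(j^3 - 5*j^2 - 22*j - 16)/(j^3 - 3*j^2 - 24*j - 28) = (j^2 - 7*j - 8)/(j^2 - 5*j - 14)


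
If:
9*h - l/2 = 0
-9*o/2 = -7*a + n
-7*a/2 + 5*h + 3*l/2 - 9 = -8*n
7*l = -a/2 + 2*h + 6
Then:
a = 2232*o/3247 + 462/3247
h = 621/12988 - 9*o/3247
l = 5589/6494 - 162*o/3247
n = 2025*o/6494 + 3234/3247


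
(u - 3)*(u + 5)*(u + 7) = u^3 + 9*u^2 - u - 105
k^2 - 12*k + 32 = (k - 8)*(k - 4)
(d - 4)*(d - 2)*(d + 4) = d^3 - 2*d^2 - 16*d + 32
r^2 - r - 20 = (r - 5)*(r + 4)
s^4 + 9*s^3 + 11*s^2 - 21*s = s*(s - 1)*(s + 3)*(s + 7)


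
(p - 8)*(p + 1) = p^2 - 7*p - 8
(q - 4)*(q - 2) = q^2 - 6*q + 8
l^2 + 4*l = l*(l + 4)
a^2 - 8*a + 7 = (a - 7)*(a - 1)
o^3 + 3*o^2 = o^2*(o + 3)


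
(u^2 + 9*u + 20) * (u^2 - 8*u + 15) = u^4 + u^3 - 37*u^2 - 25*u + 300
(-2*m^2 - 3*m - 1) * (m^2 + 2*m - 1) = -2*m^4 - 7*m^3 - 5*m^2 + m + 1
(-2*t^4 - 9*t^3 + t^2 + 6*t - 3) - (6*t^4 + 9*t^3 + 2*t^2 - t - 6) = -8*t^4 - 18*t^3 - t^2 + 7*t + 3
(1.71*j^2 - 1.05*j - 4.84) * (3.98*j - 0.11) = 6.8058*j^3 - 4.3671*j^2 - 19.1477*j + 0.5324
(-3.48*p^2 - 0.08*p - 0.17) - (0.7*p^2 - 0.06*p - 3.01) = -4.18*p^2 - 0.02*p + 2.84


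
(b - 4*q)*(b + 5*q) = b^2 + b*q - 20*q^2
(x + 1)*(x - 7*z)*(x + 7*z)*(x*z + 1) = x^4*z + x^3*z + x^3 - 49*x^2*z^3 + x^2 - 49*x*z^3 - 49*x*z^2 - 49*z^2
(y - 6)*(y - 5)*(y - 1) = y^3 - 12*y^2 + 41*y - 30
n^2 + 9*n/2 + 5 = (n + 2)*(n + 5/2)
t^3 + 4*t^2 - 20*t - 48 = (t - 4)*(t + 2)*(t + 6)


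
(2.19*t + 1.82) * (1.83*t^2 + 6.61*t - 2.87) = 4.0077*t^3 + 17.8065*t^2 + 5.7449*t - 5.2234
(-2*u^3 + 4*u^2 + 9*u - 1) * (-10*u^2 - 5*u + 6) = 20*u^5 - 30*u^4 - 122*u^3 - 11*u^2 + 59*u - 6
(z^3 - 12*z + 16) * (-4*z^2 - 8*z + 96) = -4*z^5 - 8*z^4 + 144*z^3 + 32*z^2 - 1280*z + 1536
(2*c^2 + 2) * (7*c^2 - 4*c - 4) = 14*c^4 - 8*c^3 + 6*c^2 - 8*c - 8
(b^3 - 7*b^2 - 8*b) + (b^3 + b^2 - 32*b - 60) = 2*b^3 - 6*b^2 - 40*b - 60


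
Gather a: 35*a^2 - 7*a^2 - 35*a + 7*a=28*a^2 - 28*a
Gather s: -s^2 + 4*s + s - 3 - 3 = -s^2 + 5*s - 6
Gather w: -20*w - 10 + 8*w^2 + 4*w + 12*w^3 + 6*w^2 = 12*w^3 + 14*w^2 - 16*w - 10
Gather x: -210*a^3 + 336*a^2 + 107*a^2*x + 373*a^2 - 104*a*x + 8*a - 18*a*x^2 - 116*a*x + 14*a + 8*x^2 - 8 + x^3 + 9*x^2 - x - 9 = -210*a^3 + 709*a^2 + 22*a + x^3 + x^2*(17 - 18*a) + x*(107*a^2 - 220*a - 1) - 17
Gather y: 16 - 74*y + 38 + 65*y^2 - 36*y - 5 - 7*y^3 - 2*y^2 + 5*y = -7*y^3 + 63*y^2 - 105*y + 49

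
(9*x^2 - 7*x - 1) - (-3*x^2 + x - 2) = 12*x^2 - 8*x + 1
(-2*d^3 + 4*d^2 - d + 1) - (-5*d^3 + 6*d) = 3*d^3 + 4*d^2 - 7*d + 1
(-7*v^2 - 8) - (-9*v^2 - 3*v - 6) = 2*v^2 + 3*v - 2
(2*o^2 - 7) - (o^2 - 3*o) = o^2 + 3*o - 7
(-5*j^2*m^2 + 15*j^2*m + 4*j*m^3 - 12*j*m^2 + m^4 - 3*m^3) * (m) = -5*j^2*m^3 + 15*j^2*m^2 + 4*j*m^4 - 12*j*m^3 + m^5 - 3*m^4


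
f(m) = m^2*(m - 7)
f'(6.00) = 24.00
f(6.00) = -36.00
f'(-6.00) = 192.00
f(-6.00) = -468.00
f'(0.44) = -5.58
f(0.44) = -1.27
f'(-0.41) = 6.24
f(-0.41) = -1.25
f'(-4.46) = 122.11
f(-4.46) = -227.96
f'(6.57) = 37.51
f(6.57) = -18.56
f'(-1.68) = 31.99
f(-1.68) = -24.50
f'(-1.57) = 29.37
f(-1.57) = -21.12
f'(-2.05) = 41.31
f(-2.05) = -38.03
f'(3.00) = -15.00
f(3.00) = -36.00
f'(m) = m^2 + 2*m*(m - 7) = m*(3*m - 14)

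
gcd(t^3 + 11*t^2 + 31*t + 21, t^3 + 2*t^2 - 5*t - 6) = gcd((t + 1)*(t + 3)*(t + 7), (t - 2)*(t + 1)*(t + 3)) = t^2 + 4*t + 3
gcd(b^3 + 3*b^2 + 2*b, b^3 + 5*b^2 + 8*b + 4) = b^2 + 3*b + 2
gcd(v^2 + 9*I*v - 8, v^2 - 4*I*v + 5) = v + I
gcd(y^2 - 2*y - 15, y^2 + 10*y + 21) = y + 3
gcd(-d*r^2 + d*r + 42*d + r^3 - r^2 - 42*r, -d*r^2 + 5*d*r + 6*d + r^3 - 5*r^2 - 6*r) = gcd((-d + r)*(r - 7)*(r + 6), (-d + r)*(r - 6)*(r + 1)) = -d + r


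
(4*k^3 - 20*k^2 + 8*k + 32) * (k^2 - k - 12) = 4*k^5 - 24*k^4 - 20*k^3 + 264*k^2 - 128*k - 384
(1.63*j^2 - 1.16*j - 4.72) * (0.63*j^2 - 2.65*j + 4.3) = 1.0269*j^4 - 5.0503*j^3 + 7.1094*j^2 + 7.52*j - 20.296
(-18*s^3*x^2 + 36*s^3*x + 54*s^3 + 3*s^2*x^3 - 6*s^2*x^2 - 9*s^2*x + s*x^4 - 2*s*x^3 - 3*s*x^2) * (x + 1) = -18*s^3*x^3 + 18*s^3*x^2 + 90*s^3*x + 54*s^3 + 3*s^2*x^4 - 3*s^2*x^3 - 15*s^2*x^2 - 9*s^2*x + s*x^5 - s*x^4 - 5*s*x^3 - 3*s*x^2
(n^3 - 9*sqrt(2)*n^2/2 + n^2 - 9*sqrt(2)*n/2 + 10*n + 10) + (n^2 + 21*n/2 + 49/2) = n^3 - 9*sqrt(2)*n^2/2 + 2*n^2 - 9*sqrt(2)*n/2 + 41*n/2 + 69/2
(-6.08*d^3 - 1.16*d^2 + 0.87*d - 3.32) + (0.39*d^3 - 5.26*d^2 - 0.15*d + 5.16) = -5.69*d^3 - 6.42*d^2 + 0.72*d + 1.84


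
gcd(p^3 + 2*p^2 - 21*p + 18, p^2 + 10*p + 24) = p + 6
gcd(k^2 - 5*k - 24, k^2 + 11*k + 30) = 1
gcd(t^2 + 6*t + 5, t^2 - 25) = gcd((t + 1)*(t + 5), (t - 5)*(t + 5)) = t + 5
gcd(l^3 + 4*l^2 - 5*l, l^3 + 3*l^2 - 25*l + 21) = l - 1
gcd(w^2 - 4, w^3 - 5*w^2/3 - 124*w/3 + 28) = 1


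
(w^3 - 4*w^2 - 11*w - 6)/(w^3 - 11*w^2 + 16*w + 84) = (w^2 + 2*w + 1)/(w^2 - 5*w - 14)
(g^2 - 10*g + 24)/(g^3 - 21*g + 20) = (g - 6)/(g^2 + 4*g - 5)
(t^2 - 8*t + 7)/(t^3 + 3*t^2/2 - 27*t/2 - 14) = 2*(t^2 - 8*t + 7)/(2*t^3 + 3*t^2 - 27*t - 28)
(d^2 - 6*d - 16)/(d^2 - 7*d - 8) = (d + 2)/(d + 1)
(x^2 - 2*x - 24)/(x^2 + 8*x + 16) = (x - 6)/(x + 4)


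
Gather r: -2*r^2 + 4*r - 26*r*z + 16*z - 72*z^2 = -2*r^2 + r*(4 - 26*z) - 72*z^2 + 16*z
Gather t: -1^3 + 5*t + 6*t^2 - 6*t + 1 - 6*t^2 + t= 0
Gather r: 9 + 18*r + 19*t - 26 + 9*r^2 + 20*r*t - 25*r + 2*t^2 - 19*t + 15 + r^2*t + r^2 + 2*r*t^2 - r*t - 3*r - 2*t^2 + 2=r^2*(t + 10) + r*(2*t^2 + 19*t - 10)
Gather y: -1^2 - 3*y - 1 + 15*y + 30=12*y + 28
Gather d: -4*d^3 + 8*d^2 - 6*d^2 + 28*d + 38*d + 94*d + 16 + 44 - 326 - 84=-4*d^3 + 2*d^2 + 160*d - 350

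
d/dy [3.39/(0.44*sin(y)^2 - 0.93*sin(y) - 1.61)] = (3.1527 - 2.9832*sin(y))*cos(y)/(-0.44*sin(y)^2 + 0.93*sin(y) + 1.61)^2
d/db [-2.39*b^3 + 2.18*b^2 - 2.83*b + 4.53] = -7.17*b^2 + 4.36*b - 2.83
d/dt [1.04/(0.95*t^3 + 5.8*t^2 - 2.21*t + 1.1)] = (-2.964*t^2 - 12.064*t + 2.2984)/(0.95*t^3 + 5.8*t^2 - 2.21*t + 1.1)^2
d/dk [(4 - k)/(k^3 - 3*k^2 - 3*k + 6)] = (-k^3 + 3*k^2 + 3*k - 3*(k - 4)*(-k^2 + 2*k + 1) - 6)/(k^3 - 3*k^2 - 3*k + 6)^2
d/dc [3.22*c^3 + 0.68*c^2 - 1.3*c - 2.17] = 9.66*c^2 + 1.36*c - 1.3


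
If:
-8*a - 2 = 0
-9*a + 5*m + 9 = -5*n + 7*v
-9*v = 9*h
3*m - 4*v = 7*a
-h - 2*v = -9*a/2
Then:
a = -1/4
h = 9/8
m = -25/12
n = -209/120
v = -9/8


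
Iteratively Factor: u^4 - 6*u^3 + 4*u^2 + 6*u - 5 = (u - 1)*(u^3 - 5*u^2 - u + 5) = (u - 1)^2*(u^2 - 4*u - 5) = (u - 1)^2*(u + 1)*(u - 5)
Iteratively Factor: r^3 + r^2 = (r + 1)*(r^2) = r*(r + 1)*(r)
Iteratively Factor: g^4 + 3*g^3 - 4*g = (g)*(g^3 + 3*g^2 - 4) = g*(g + 2)*(g^2 + g - 2) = g*(g + 2)^2*(g - 1)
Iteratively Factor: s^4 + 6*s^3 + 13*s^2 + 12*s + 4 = (s + 2)*(s^3 + 4*s^2 + 5*s + 2) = (s + 1)*(s + 2)*(s^2 + 3*s + 2) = (s + 1)^2*(s + 2)*(s + 2)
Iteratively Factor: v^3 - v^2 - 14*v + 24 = (v - 2)*(v^2 + v - 12) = (v - 2)*(v + 4)*(v - 3)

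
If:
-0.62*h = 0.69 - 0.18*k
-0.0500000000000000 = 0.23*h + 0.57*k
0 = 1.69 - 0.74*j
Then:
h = -1.02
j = 2.28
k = 0.32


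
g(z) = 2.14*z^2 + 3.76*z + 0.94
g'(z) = 4.28*z + 3.76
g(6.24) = 107.73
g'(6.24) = 30.47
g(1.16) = 8.18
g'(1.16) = 8.72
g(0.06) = 1.17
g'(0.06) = 4.02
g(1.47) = 11.09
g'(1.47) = 10.05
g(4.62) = 63.99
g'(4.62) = 23.53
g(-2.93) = 8.29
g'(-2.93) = -8.78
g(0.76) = 5.03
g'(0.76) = 7.01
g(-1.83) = 1.23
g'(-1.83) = -4.07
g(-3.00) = 8.92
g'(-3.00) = -9.08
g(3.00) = 31.48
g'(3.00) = 16.60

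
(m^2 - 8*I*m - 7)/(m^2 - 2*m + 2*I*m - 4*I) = (m^2 - 8*I*m - 7)/(m^2 + 2*m*(-1 + I) - 4*I)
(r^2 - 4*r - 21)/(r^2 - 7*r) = (r + 3)/r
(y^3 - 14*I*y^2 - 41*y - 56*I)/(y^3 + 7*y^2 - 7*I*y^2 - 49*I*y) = (y^2 - 7*I*y + 8)/(y*(y + 7))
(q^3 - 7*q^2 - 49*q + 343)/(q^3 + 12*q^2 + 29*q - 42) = (q^2 - 14*q + 49)/(q^2 + 5*q - 6)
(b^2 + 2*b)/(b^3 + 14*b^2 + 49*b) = (b + 2)/(b^2 + 14*b + 49)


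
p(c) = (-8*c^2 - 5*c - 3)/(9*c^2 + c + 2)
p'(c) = (-18*c - 1)*(-8*c^2 - 5*c - 3)/(9*c^2 + c + 2)^2 + (-16*c - 5)/(9*c^2 + c + 2) = (37*c^2 + 22*c - 7)/(81*c^4 + 18*c^3 + 37*c^2 + 4*c + 4)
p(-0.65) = -0.61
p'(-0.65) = -0.21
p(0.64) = -1.50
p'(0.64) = 0.56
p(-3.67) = -0.77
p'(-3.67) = 0.03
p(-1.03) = -0.60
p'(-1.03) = 0.09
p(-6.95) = -0.83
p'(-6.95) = 0.01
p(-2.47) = -0.72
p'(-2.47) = 0.06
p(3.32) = -1.03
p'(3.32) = 0.04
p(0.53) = -1.56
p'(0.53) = 0.59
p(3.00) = -1.05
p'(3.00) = 0.05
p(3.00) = -1.05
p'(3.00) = 0.05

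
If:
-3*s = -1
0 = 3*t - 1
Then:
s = 1/3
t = 1/3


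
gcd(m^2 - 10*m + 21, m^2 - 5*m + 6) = m - 3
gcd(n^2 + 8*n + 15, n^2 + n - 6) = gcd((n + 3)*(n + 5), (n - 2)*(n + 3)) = n + 3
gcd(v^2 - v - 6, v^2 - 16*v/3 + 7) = v - 3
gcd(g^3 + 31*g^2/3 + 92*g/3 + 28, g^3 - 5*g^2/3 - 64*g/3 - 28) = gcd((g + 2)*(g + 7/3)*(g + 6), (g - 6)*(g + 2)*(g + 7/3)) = g^2 + 13*g/3 + 14/3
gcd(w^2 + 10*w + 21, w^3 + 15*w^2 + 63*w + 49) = w + 7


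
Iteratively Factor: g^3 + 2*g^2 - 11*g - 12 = (g + 4)*(g^2 - 2*g - 3) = (g + 1)*(g + 4)*(g - 3)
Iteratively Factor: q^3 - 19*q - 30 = (q - 5)*(q^2 + 5*q + 6) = (q - 5)*(q + 3)*(q + 2)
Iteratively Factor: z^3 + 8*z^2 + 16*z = (z + 4)*(z^2 + 4*z) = (z + 4)^2*(z)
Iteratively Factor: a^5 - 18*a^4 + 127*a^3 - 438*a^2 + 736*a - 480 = (a - 4)*(a^4 - 14*a^3 + 71*a^2 - 154*a + 120) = (a - 4)*(a - 2)*(a^3 - 12*a^2 + 47*a - 60) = (a - 4)*(a - 3)*(a - 2)*(a^2 - 9*a + 20) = (a - 5)*(a - 4)*(a - 3)*(a - 2)*(a - 4)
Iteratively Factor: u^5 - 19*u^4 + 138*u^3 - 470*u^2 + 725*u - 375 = (u - 5)*(u^4 - 14*u^3 + 68*u^2 - 130*u + 75) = (u - 5)*(u - 1)*(u^3 - 13*u^2 + 55*u - 75) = (u - 5)*(u - 3)*(u - 1)*(u^2 - 10*u + 25) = (u - 5)^2*(u - 3)*(u - 1)*(u - 5)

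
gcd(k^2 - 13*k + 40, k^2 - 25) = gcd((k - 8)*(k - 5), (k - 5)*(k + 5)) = k - 5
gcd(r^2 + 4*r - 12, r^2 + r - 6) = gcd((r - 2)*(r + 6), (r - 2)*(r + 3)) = r - 2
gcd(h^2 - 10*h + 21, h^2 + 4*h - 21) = h - 3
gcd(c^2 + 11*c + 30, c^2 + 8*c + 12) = c + 6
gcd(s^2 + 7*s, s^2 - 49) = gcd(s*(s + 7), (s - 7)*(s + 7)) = s + 7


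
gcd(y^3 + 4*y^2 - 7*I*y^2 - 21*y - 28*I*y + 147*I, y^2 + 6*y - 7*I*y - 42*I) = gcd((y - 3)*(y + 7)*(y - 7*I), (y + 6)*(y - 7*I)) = y - 7*I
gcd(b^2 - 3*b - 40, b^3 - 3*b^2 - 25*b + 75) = b + 5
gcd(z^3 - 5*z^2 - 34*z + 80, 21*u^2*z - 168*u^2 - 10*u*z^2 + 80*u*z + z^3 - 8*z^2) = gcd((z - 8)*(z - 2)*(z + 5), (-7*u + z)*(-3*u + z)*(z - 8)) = z - 8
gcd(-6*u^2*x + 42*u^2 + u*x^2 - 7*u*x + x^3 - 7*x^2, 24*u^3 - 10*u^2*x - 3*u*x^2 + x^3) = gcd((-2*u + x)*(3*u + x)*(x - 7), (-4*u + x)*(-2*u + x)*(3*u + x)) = -6*u^2 + u*x + x^2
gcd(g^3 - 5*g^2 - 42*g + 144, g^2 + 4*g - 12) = g + 6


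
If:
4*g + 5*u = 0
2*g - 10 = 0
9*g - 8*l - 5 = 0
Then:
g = 5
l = 5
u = -4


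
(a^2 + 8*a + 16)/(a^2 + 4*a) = (a + 4)/a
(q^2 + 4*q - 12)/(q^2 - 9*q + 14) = (q + 6)/(q - 7)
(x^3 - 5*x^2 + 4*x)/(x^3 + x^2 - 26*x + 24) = x/(x + 6)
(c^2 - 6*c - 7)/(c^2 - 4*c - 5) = (c - 7)/(c - 5)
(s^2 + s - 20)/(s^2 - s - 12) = (s + 5)/(s + 3)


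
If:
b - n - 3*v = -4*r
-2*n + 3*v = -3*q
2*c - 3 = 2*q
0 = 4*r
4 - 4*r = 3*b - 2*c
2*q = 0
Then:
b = 7/3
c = 3/2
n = 7/9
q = 0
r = 0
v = 14/27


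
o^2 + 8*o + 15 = (o + 3)*(o + 5)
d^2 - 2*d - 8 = (d - 4)*(d + 2)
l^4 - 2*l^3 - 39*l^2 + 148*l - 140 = (l - 5)*(l - 2)^2*(l + 7)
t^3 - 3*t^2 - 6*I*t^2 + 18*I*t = t*(t - 3)*(t - 6*I)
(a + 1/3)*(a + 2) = a^2 + 7*a/3 + 2/3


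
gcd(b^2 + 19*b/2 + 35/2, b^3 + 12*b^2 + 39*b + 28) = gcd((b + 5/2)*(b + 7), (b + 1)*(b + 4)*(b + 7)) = b + 7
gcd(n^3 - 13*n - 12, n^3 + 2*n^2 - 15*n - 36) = n^2 - n - 12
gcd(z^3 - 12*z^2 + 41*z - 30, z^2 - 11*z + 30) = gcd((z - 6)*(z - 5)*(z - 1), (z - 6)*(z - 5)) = z^2 - 11*z + 30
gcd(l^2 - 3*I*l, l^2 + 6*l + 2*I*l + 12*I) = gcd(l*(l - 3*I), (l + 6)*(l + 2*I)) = 1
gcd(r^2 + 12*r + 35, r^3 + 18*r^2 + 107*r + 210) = r^2 + 12*r + 35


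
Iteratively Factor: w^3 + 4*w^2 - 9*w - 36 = (w - 3)*(w^2 + 7*w + 12) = (w - 3)*(w + 4)*(w + 3)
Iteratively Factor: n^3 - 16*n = (n - 4)*(n^2 + 4*n) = (n - 4)*(n + 4)*(n)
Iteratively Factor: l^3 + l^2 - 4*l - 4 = (l - 2)*(l^2 + 3*l + 2) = (l - 2)*(l + 2)*(l + 1)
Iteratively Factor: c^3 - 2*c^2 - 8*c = (c + 2)*(c^2 - 4*c) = c*(c + 2)*(c - 4)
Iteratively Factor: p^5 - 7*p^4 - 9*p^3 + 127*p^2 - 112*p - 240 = (p - 3)*(p^4 - 4*p^3 - 21*p^2 + 64*p + 80) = (p - 3)*(p + 1)*(p^3 - 5*p^2 - 16*p + 80) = (p - 4)*(p - 3)*(p + 1)*(p^2 - p - 20) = (p - 4)*(p - 3)*(p + 1)*(p + 4)*(p - 5)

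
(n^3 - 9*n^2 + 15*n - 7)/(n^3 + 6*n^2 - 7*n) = (n^2 - 8*n + 7)/(n*(n + 7))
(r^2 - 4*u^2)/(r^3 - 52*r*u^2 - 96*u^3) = (r - 2*u)/(r^2 - 2*r*u - 48*u^2)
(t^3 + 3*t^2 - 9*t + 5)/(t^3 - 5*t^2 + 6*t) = (t^3 + 3*t^2 - 9*t + 5)/(t*(t^2 - 5*t + 6))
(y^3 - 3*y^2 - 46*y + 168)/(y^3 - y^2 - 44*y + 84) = (y - 4)/(y - 2)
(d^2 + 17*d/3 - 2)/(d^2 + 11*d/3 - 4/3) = (d + 6)/(d + 4)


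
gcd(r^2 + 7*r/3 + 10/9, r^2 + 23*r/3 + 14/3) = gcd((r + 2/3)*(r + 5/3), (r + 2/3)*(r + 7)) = r + 2/3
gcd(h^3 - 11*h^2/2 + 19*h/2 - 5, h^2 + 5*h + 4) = 1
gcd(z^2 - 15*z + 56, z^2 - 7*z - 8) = z - 8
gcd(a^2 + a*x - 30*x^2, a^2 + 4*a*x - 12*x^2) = a + 6*x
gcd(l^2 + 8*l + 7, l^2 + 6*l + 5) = l + 1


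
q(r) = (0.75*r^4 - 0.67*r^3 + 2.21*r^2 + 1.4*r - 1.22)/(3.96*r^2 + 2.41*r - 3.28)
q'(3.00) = 0.87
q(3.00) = 1.66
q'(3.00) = 0.87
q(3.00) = 1.66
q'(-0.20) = -0.02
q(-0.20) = 0.39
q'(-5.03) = -2.16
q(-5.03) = 7.23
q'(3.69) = 1.13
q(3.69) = 2.34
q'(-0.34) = 0.09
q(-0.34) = 0.39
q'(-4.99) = -2.14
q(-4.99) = 7.14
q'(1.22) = 0.01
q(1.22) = 0.76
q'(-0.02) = -0.14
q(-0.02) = 0.37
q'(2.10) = 0.52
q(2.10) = 1.03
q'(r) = (-7.92*r - 2.41)*(0.75*r^4 - 0.67*r^3 + 2.21*r^2 + 1.4*r - 1.22)/(3.96*r^2 + 2.41*r - 3.28)^2 + (3.0*r^3 - 2.01*r^2 + 4.42*r + 1.4)/(3.96*r^2 + 2.41*r - 3.28) = (5.94*r^5 + 2.7693*r^4 - 13.0694*r^3 + 6.3749*r^2 - 4.8352*r - 1.6518)/(15.6816*r^4 + 19.0872*r^3 - 20.1695*r^2 - 15.8096*r + 10.7584)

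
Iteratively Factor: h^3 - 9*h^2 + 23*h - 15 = (h - 3)*(h^2 - 6*h + 5) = (h - 3)*(h - 1)*(h - 5)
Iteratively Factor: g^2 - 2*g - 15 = (g - 5)*(g + 3)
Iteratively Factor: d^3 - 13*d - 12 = (d + 3)*(d^2 - 3*d - 4) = (d - 4)*(d + 3)*(d + 1)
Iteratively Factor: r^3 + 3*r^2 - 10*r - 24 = (r + 2)*(r^2 + r - 12) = (r - 3)*(r + 2)*(r + 4)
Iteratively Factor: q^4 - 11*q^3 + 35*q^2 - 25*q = (q)*(q^3 - 11*q^2 + 35*q - 25) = q*(q - 5)*(q^2 - 6*q + 5) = q*(q - 5)*(q - 1)*(q - 5)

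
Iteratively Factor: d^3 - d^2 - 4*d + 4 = (d - 2)*(d^2 + d - 2) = (d - 2)*(d + 2)*(d - 1)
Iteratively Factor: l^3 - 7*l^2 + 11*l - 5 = (l - 5)*(l^2 - 2*l + 1) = (l - 5)*(l - 1)*(l - 1)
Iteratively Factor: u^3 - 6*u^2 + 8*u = (u - 4)*(u^2 - 2*u) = (u - 4)*(u - 2)*(u)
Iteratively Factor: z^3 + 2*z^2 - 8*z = (z + 4)*(z^2 - 2*z) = z*(z + 4)*(z - 2)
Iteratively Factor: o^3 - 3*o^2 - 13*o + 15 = (o - 1)*(o^2 - 2*o - 15) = (o - 1)*(o + 3)*(o - 5)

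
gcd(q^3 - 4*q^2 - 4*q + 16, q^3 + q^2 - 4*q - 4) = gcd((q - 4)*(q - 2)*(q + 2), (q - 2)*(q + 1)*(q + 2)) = q^2 - 4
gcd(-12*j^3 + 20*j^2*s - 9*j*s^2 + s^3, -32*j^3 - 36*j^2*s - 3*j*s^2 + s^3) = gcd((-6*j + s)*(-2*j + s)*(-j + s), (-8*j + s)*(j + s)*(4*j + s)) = 1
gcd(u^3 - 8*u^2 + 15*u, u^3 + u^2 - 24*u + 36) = u - 3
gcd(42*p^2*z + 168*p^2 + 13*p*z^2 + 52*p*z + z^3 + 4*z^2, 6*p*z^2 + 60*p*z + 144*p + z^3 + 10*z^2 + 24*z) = 6*p*z + 24*p + z^2 + 4*z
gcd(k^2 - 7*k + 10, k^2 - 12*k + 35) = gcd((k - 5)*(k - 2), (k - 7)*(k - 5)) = k - 5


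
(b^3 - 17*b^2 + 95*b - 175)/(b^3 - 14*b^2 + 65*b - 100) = (b - 7)/(b - 4)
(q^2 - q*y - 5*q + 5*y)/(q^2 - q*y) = (q - 5)/q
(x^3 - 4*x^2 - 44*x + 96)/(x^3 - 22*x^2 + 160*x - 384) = (x^2 + 4*x - 12)/(x^2 - 14*x + 48)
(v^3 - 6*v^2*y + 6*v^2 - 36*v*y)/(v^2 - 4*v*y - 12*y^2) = v*(v + 6)/(v + 2*y)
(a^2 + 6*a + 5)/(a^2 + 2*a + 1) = (a + 5)/(a + 1)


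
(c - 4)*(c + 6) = c^2 + 2*c - 24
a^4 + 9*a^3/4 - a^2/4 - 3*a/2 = a*(a - 3/4)*(a + 1)*(a + 2)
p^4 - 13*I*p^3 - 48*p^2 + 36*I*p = p*(p - 6*I)^2*(p - I)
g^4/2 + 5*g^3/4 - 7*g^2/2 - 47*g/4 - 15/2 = (g/2 + 1/2)*(g - 3)*(g + 2)*(g + 5/2)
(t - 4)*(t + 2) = t^2 - 2*t - 8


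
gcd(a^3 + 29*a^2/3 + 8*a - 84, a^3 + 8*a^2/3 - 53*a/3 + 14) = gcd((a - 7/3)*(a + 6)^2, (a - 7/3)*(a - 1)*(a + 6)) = a^2 + 11*a/3 - 14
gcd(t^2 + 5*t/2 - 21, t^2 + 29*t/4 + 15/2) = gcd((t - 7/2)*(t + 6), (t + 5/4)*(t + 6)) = t + 6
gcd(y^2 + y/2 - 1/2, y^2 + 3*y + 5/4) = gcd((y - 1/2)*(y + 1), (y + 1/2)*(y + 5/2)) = 1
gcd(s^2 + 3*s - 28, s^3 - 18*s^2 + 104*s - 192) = s - 4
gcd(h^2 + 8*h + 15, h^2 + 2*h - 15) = h + 5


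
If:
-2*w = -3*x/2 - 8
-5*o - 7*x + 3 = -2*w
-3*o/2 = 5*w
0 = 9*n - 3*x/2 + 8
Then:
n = -115/42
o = 605/42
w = -121/28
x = -233/21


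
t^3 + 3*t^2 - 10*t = t*(t - 2)*(t + 5)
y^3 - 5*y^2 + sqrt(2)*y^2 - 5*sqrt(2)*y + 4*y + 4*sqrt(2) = (y - 4)*(y - 1)*(y + sqrt(2))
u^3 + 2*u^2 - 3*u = u*(u - 1)*(u + 3)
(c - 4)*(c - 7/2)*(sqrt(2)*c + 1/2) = sqrt(2)*c^3 - 15*sqrt(2)*c^2/2 + c^2/2 - 15*c/4 + 14*sqrt(2)*c + 7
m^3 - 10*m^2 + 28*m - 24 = (m - 6)*(m - 2)^2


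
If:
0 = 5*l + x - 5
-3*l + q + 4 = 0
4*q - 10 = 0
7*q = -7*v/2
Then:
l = 13/6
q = 5/2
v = -5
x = -35/6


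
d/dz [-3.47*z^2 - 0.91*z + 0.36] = -6.94*z - 0.91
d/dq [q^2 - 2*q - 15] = 2*q - 2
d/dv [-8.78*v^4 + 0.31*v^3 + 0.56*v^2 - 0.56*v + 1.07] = -35.12*v^3 + 0.93*v^2 + 1.12*v - 0.56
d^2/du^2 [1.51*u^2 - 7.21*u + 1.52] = 3.02000000000000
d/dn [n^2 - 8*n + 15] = 2*n - 8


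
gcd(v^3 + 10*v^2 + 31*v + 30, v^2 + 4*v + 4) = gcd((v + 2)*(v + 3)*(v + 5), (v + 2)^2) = v + 2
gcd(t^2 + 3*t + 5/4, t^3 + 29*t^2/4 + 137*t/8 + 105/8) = t + 5/2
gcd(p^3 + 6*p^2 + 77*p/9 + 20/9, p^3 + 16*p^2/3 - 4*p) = 1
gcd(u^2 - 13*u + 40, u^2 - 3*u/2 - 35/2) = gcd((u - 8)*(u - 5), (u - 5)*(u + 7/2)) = u - 5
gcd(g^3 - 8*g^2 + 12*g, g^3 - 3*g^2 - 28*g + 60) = g^2 - 8*g + 12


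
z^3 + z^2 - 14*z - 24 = (z - 4)*(z + 2)*(z + 3)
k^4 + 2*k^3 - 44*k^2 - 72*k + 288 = (k - 6)*(k - 2)*(k + 4)*(k + 6)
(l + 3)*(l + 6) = l^2 + 9*l + 18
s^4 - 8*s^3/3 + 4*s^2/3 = s^2*(s - 2)*(s - 2/3)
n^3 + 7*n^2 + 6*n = n*(n + 1)*(n + 6)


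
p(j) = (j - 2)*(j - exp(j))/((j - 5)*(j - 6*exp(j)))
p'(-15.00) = -0.00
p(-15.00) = 0.85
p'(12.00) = -0.01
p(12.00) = 0.24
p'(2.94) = -0.11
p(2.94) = -0.07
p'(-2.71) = -0.12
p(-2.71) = 0.55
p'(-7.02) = -0.02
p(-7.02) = 0.75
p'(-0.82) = -0.19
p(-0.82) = 0.18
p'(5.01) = -4858.83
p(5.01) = 48.76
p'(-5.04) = -0.03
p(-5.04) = 0.70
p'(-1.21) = -0.23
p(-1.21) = 0.26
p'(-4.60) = -0.04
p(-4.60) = 0.68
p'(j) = (1 - exp(j))*(j - 2)/((j - 5)*(j - 6*exp(j))) + (j - 2)*(j - exp(j))*(6*exp(j) - 1)/((j - 5)*(j - 6*exp(j))^2) + (j - exp(j))/((j - 5)*(j - 6*exp(j))) - (j - 2)*(j - exp(j))/((j - 5)^2*(j - 6*exp(j))) = ((j - 5)*(j - 2)*(j - exp(j))*(6*exp(j) - 1) + (j - 5)*(j - 6*exp(j))*(j + (1 - exp(j))*(j - 2) - exp(j)) - (j - 2)*(j - 6*exp(j))*(j - exp(j)))/((j - 5)^2*(j - 6*exp(j))^2)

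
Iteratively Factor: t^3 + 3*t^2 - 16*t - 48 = (t - 4)*(t^2 + 7*t + 12) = (t - 4)*(t + 4)*(t + 3)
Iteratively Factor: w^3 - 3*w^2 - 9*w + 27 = (w + 3)*(w^2 - 6*w + 9) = (w - 3)*(w + 3)*(w - 3)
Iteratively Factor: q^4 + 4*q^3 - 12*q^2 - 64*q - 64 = (q - 4)*(q^3 + 8*q^2 + 20*q + 16) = (q - 4)*(q + 2)*(q^2 + 6*q + 8) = (q - 4)*(q + 2)*(q + 4)*(q + 2)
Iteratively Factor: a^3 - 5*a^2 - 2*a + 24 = (a - 4)*(a^2 - a - 6) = (a - 4)*(a + 2)*(a - 3)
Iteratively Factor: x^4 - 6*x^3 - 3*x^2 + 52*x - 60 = (x - 2)*(x^3 - 4*x^2 - 11*x + 30) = (x - 2)^2*(x^2 - 2*x - 15) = (x - 5)*(x - 2)^2*(x + 3)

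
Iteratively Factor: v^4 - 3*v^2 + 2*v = (v + 2)*(v^3 - 2*v^2 + v) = v*(v + 2)*(v^2 - 2*v + 1) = v*(v - 1)*(v + 2)*(v - 1)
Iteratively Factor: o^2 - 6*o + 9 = (o - 3)*(o - 3)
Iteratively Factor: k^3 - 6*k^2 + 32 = (k - 4)*(k^2 - 2*k - 8) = (k - 4)*(k + 2)*(k - 4)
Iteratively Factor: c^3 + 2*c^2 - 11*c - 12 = (c + 1)*(c^2 + c - 12) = (c + 1)*(c + 4)*(c - 3)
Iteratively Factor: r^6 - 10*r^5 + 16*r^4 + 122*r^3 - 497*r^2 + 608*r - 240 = (r - 5)*(r^5 - 5*r^4 - 9*r^3 + 77*r^2 - 112*r + 48) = (r - 5)*(r - 1)*(r^4 - 4*r^3 - 13*r^2 + 64*r - 48) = (r - 5)*(r - 1)^2*(r^3 - 3*r^2 - 16*r + 48) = (r - 5)*(r - 3)*(r - 1)^2*(r^2 - 16) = (r - 5)*(r - 4)*(r - 3)*(r - 1)^2*(r + 4)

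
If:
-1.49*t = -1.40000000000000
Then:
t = 0.94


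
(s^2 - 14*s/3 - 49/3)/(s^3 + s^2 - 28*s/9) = 3*(s - 7)/(s*(3*s - 4))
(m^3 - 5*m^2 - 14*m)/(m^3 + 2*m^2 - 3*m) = (m^2 - 5*m - 14)/(m^2 + 2*m - 3)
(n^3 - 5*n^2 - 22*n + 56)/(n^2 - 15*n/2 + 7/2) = 2*(n^2 + 2*n - 8)/(2*n - 1)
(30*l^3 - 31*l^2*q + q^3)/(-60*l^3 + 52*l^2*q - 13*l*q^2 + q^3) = (-6*l^2 + 5*l*q + q^2)/(12*l^2 - 8*l*q + q^2)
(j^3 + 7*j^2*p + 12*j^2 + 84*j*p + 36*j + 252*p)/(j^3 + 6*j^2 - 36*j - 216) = (j + 7*p)/(j - 6)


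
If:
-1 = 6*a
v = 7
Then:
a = -1/6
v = 7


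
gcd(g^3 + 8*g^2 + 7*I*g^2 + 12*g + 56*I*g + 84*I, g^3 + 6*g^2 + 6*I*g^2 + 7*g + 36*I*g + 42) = g^2 + g*(6 + 7*I) + 42*I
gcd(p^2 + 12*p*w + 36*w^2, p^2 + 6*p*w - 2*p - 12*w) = p + 6*w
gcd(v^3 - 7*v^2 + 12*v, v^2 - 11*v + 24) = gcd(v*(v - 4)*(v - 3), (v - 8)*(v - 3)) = v - 3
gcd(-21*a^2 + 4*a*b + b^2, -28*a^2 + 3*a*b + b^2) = 7*a + b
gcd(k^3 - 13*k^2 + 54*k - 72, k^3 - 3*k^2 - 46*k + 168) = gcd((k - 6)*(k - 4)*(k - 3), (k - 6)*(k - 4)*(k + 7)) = k^2 - 10*k + 24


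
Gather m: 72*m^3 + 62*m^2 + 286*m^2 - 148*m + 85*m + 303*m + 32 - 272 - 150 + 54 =72*m^3 + 348*m^2 + 240*m - 336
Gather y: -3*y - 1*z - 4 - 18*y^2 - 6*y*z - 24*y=-18*y^2 + y*(-6*z - 27) - z - 4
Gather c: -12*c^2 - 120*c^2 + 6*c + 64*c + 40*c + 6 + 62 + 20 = -132*c^2 + 110*c + 88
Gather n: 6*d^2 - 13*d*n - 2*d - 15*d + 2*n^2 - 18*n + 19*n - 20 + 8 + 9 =6*d^2 - 17*d + 2*n^2 + n*(1 - 13*d) - 3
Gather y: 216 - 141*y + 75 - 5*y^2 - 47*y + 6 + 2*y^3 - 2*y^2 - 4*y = 2*y^3 - 7*y^2 - 192*y + 297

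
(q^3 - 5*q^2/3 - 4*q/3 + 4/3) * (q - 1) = q^4 - 8*q^3/3 + q^2/3 + 8*q/3 - 4/3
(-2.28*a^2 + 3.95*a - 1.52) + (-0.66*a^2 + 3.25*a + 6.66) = -2.94*a^2 + 7.2*a + 5.14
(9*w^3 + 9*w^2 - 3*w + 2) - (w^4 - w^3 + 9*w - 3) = -w^4 + 10*w^3 + 9*w^2 - 12*w + 5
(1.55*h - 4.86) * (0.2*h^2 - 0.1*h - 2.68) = 0.31*h^3 - 1.127*h^2 - 3.668*h + 13.0248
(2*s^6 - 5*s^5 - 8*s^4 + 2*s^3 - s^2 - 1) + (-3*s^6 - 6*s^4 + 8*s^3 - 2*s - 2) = -s^6 - 5*s^5 - 14*s^4 + 10*s^3 - s^2 - 2*s - 3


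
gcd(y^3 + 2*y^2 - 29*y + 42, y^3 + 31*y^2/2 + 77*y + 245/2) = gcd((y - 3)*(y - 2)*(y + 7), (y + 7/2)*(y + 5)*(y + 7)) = y + 7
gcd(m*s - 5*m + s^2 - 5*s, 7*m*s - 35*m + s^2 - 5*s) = s - 5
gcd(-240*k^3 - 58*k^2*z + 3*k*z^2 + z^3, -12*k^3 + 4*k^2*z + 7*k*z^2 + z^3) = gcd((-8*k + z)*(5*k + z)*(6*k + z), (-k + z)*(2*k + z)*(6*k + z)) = 6*k + z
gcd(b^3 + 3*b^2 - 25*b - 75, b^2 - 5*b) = b - 5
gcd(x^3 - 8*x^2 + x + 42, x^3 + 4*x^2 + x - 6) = x + 2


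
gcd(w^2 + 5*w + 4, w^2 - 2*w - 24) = w + 4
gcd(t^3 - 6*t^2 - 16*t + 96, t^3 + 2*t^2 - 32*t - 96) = t^2 - 2*t - 24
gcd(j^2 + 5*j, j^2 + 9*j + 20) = j + 5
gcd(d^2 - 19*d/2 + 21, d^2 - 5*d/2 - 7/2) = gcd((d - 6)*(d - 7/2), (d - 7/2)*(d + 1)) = d - 7/2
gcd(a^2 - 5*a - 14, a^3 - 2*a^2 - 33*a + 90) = 1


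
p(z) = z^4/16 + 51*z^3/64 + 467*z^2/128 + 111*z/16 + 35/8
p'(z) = z^3/4 + 153*z^2/64 + 467*z/64 + 111/16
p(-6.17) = 3.87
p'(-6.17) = -5.80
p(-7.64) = 21.91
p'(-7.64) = -20.76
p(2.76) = 71.70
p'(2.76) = 50.54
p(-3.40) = -0.00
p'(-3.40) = -0.06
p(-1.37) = -0.11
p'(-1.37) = 0.78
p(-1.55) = -0.22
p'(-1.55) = 0.44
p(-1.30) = -0.05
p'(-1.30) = 0.94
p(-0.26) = 2.80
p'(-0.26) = 5.20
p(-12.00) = 365.50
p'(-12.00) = -168.38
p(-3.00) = -0.05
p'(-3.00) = -0.19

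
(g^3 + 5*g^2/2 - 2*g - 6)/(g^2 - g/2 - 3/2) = (g^2 + 4*g + 4)/(g + 1)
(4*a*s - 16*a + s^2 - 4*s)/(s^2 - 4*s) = (4*a + s)/s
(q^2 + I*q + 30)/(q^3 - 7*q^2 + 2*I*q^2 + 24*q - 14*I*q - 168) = (q - 5*I)/(q^2 - q*(7 + 4*I) + 28*I)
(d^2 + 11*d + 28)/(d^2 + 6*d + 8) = (d + 7)/(d + 2)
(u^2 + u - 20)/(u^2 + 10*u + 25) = (u - 4)/(u + 5)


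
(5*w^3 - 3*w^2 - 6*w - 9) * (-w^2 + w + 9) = -5*w^5 + 8*w^4 + 48*w^3 - 24*w^2 - 63*w - 81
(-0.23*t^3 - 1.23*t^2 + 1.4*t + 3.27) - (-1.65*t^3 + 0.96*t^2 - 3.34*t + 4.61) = 1.42*t^3 - 2.19*t^2 + 4.74*t - 1.34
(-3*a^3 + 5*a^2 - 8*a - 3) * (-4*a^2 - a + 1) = 12*a^5 - 17*a^4 + 24*a^3 + 25*a^2 - 5*a - 3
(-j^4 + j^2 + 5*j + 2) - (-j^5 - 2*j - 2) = j^5 - j^4 + j^2 + 7*j + 4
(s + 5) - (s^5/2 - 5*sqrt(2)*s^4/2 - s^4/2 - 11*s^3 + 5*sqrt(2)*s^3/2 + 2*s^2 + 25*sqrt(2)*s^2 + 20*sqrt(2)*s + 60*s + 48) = -s^5/2 + s^4/2 + 5*sqrt(2)*s^4/2 - 5*sqrt(2)*s^3/2 + 11*s^3 - 25*sqrt(2)*s^2 - 2*s^2 - 59*s - 20*sqrt(2)*s - 43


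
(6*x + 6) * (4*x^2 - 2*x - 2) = 24*x^3 + 12*x^2 - 24*x - 12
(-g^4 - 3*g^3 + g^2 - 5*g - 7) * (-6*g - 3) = 6*g^5 + 21*g^4 + 3*g^3 + 27*g^2 + 57*g + 21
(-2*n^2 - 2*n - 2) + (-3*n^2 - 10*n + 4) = -5*n^2 - 12*n + 2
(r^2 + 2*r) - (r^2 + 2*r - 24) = 24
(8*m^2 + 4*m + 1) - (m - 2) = 8*m^2 + 3*m + 3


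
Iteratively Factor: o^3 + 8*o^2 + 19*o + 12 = (o + 3)*(o^2 + 5*o + 4) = (o + 3)*(o + 4)*(o + 1)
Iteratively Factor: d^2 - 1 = (d - 1)*(d + 1)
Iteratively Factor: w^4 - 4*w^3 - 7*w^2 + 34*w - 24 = (w - 1)*(w^3 - 3*w^2 - 10*w + 24) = (w - 1)*(w + 3)*(w^2 - 6*w + 8) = (w - 4)*(w - 1)*(w + 3)*(w - 2)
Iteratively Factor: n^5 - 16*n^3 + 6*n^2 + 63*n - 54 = (n - 1)*(n^4 + n^3 - 15*n^2 - 9*n + 54) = (n - 3)*(n - 1)*(n^3 + 4*n^2 - 3*n - 18) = (n - 3)*(n - 1)*(n + 3)*(n^2 + n - 6) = (n - 3)*(n - 1)*(n + 3)^2*(n - 2)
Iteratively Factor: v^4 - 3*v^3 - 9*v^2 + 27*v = (v - 3)*(v^3 - 9*v) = (v - 3)^2*(v^2 + 3*v) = (v - 3)^2*(v + 3)*(v)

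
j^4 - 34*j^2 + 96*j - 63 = (j - 3)^2*(j - 1)*(j + 7)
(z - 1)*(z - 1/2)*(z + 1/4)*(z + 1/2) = z^4 - 3*z^3/4 - z^2/2 + 3*z/16 + 1/16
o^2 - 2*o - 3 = (o - 3)*(o + 1)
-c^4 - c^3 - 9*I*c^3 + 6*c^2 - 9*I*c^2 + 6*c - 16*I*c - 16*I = (c + 2*I)*(c + 8*I)*(I*c + 1)*(I*c + I)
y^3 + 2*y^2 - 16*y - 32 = (y - 4)*(y + 2)*(y + 4)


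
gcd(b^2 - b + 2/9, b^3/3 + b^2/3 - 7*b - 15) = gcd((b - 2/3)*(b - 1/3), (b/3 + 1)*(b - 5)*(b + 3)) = 1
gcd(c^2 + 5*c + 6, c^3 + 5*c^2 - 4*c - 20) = c + 2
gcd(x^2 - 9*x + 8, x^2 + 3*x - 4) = x - 1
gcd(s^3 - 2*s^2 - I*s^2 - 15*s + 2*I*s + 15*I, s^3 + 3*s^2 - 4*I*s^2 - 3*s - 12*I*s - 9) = s^2 + s*(3 - I) - 3*I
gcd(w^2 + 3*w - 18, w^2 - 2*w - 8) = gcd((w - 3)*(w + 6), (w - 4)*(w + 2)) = 1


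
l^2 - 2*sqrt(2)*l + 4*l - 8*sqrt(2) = (l + 4)*(l - 2*sqrt(2))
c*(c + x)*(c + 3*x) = c^3 + 4*c^2*x + 3*c*x^2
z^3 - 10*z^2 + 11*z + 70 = (z - 7)*(z - 5)*(z + 2)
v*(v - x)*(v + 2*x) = v^3 + v^2*x - 2*v*x^2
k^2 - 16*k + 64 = (k - 8)^2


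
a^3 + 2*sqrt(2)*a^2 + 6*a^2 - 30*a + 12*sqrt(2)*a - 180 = (a + 6)*(a - 3*sqrt(2))*(a + 5*sqrt(2))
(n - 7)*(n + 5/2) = n^2 - 9*n/2 - 35/2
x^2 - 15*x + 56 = (x - 8)*(x - 7)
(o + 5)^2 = o^2 + 10*o + 25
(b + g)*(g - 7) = b*g - 7*b + g^2 - 7*g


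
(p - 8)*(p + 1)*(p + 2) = p^3 - 5*p^2 - 22*p - 16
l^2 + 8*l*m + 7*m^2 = (l + m)*(l + 7*m)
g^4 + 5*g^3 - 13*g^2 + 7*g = g*(g - 1)^2*(g + 7)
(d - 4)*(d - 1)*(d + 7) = d^3 + 2*d^2 - 31*d + 28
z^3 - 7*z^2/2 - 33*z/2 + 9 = (z - 6)*(z - 1/2)*(z + 3)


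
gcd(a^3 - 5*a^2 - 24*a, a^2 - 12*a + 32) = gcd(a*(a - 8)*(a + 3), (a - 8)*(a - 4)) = a - 8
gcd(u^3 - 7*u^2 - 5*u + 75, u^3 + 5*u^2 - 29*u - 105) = u^2 - 2*u - 15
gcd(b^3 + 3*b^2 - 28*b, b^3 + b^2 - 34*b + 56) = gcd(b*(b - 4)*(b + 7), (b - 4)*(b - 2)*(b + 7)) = b^2 + 3*b - 28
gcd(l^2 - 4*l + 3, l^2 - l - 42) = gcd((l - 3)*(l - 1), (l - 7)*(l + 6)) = 1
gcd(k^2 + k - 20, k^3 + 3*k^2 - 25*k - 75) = k + 5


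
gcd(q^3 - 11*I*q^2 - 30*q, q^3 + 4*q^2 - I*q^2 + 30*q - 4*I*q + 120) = q - 6*I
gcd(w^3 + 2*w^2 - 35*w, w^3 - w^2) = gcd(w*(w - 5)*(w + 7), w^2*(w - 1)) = w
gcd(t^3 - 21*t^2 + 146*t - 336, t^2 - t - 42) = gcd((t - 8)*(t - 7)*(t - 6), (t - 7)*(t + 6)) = t - 7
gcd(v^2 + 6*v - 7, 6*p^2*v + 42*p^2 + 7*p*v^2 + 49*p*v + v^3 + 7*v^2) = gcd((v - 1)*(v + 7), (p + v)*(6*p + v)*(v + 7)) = v + 7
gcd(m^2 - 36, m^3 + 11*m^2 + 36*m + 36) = m + 6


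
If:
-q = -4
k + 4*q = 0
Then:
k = -16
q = 4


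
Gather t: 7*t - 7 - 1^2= 7*t - 8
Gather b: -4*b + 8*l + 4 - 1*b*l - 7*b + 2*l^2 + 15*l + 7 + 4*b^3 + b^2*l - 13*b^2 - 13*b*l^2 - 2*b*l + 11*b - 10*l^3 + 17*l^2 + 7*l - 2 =4*b^3 + b^2*(l - 13) + b*(-13*l^2 - 3*l) - 10*l^3 + 19*l^2 + 30*l + 9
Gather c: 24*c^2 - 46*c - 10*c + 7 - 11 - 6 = 24*c^2 - 56*c - 10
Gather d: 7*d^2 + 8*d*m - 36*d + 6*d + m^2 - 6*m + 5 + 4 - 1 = 7*d^2 + d*(8*m - 30) + m^2 - 6*m + 8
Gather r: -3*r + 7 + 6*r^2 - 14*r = 6*r^2 - 17*r + 7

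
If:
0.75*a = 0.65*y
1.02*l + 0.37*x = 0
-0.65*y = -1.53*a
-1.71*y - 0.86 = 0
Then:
No Solution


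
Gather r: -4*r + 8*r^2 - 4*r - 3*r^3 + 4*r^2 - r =-3*r^3 + 12*r^2 - 9*r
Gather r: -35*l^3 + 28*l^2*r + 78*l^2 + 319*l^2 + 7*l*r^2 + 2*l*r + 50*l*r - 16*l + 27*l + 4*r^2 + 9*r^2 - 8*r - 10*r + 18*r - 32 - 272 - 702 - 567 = -35*l^3 + 397*l^2 + 11*l + r^2*(7*l + 13) + r*(28*l^2 + 52*l) - 1573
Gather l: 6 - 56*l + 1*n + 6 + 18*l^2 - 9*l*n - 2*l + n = 18*l^2 + l*(-9*n - 58) + 2*n + 12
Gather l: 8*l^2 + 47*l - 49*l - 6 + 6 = 8*l^2 - 2*l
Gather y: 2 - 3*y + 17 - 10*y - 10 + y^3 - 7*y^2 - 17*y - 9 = y^3 - 7*y^2 - 30*y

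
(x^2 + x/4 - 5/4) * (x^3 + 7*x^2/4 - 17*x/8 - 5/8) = x^5 + 2*x^4 - 47*x^3/16 - 107*x^2/32 + 5*x/2 + 25/32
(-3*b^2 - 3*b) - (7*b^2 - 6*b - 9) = -10*b^2 + 3*b + 9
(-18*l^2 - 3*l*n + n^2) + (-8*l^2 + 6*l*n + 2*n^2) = -26*l^2 + 3*l*n + 3*n^2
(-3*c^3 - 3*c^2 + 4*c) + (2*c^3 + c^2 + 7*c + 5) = -c^3 - 2*c^2 + 11*c + 5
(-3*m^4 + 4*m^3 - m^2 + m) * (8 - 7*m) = 21*m^5 - 52*m^4 + 39*m^3 - 15*m^2 + 8*m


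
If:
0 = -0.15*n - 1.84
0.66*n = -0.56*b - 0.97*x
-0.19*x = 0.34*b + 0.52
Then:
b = -9.14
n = -12.27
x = 13.63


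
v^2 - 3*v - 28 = (v - 7)*(v + 4)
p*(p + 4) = p^2 + 4*p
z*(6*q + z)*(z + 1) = 6*q*z^2 + 6*q*z + z^3 + z^2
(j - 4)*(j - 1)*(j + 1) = j^3 - 4*j^2 - j + 4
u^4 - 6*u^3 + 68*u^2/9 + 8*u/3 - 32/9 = (u - 4)*(u - 2)*(u - 2/3)*(u + 2/3)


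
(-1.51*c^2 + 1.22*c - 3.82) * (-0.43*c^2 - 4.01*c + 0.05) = 0.6493*c^4 + 5.5305*c^3 - 3.3251*c^2 + 15.3792*c - 0.191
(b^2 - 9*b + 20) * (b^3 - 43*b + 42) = b^5 - 9*b^4 - 23*b^3 + 429*b^2 - 1238*b + 840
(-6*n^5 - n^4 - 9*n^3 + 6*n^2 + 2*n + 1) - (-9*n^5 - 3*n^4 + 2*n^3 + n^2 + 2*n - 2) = 3*n^5 + 2*n^4 - 11*n^3 + 5*n^2 + 3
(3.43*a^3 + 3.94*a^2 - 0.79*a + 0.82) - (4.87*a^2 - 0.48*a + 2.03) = 3.43*a^3 - 0.93*a^2 - 0.31*a - 1.21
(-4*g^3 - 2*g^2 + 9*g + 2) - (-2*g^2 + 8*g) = -4*g^3 + g + 2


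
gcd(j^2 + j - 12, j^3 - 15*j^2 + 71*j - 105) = j - 3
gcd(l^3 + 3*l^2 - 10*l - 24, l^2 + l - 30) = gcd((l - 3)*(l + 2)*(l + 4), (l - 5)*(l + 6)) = 1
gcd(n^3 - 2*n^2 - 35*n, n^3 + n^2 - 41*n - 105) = n^2 - 2*n - 35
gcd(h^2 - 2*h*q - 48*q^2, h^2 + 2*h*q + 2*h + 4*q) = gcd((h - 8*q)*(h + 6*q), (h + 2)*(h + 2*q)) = 1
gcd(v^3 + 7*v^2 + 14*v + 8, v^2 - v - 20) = v + 4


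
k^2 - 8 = (k - 2*sqrt(2))*(k + 2*sqrt(2))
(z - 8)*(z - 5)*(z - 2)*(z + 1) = z^4 - 14*z^3 + 51*z^2 - 14*z - 80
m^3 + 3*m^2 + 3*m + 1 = (m + 1)^3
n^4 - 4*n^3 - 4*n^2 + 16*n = n*(n - 4)*(n - 2)*(n + 2)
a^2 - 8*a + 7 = (a - 7)*(a - 1)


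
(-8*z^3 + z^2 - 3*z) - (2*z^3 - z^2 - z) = -10*z^3 + 2*z^2 - 2*z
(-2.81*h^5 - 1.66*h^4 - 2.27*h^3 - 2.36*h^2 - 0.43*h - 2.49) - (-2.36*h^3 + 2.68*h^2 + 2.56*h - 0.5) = -2.81*h^5 - 1.66*h^4 + 0.0899999999999999*h^3 - 5.04*h^2 - 2.99*h - 1.99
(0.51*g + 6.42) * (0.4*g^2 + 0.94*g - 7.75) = 0.204*g^3 + 3.0474*g^2 + 2.0823*g - 49.755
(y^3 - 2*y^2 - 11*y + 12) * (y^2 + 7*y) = y^5 + 5*y^4 - 25*y^3 - 65*y^2 + 84*y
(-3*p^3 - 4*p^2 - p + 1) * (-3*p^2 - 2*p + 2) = 9*p^5 + 18*p^4 + 5*p^3 - 9*p^2 - 4*p + 2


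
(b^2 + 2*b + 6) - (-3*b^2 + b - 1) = 4*b^2 + b + 7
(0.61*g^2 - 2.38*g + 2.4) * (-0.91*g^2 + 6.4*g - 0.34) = -0.5551*g^4 + 6.0698*g^3 - 17.6234*g^2 + 16.1692*g - 0.816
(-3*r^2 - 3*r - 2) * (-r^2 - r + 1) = 3*r^4 + 6*r^3 + 2*r^2 - r - 2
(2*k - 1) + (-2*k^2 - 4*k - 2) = -2*k^2 - 2*k - 3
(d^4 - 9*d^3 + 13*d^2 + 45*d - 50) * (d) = d^5 - 9*d^4 + 13*d^3 + 45*d^2 - 50*d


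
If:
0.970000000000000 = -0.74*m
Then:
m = -1.31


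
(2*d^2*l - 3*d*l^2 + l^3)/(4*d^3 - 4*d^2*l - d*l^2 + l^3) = l/(2*d + l)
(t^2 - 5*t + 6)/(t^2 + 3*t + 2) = (t^2 - 5*t + 6)/(t^2 + 3*t + 2)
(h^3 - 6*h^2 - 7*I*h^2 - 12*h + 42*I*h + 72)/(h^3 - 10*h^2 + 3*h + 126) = (h^2 - 7*I*h - 12)/(h^2 - 4*h - 21)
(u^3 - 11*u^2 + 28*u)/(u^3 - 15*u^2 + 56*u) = (u - 4)/(u - 8)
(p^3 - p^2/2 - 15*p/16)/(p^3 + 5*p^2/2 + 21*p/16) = (4*p - 5)/(4*p + 7)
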